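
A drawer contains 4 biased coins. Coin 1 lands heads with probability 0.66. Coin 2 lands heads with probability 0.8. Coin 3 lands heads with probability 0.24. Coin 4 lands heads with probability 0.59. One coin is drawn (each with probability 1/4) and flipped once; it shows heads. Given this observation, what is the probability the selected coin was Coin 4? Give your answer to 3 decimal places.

P(heads|C1) = 0.66; P(heads|C2) = 0.8; P(heads|C3) = 0.24; P(heads|C4) = 0.59.
Prior × likelihood for each source: 0.25·0.66=0.1650, 0.25·0.8=0.2000, 0.25·0.24=0.06000, 0.25·0.59=0.1475. Summing gives P(heads) = 0.57250.
P(Coin 4 | heads) = 0.1475 / 0.57250 = 0.258.

Posterior probability ≈ 0.258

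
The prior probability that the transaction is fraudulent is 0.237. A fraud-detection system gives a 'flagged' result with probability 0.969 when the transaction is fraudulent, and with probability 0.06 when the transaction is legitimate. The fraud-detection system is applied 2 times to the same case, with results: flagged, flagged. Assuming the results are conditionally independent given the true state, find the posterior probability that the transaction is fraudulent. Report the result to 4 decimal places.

Posterior P(H) ≈ 0.9878

Let H be the event that the transaction is fraudulent; start with P(H) = 0.237. P('flagged'|H) = 0.969, P('flagged'|¬H) = 0.06.
Update on result 1 ('flagged'): P(H) ← 0.969·0.2370 / (0.969·0.2370 + 0.06·0.7630) = 0.22965/0.27543 = 0.8338.
Update on result 2 ('flagged'): P(H) ← 0.969·0.8338 / (0.969·0.8338 + 0.06·0.1662) = 0.80794/0.81791 = 0.9878.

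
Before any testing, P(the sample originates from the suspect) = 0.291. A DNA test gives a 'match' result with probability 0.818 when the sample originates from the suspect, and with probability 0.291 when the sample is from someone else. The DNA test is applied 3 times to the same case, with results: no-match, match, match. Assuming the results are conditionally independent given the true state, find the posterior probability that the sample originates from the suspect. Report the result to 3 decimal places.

With H the event that the sample originates from the suspect, the joint likelihood of the observed sequence is P(data|H) = 0.182·0.818·0.818 = 0.12178 and P(data|¬H) = 0.709·0.291·0.291 = 0.060039.
Bayes: P(H|data) = 0.291·0.12178 / (0.291·0.12178 + 0.709·0.060039) = 0.035438/0.078006 = 0.4543.

Posterior P(H) ≈ 0.454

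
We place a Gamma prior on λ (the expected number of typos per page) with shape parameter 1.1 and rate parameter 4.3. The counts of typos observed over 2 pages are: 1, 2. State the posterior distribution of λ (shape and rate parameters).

The Poisson likelihood adds the total count to the shape and the number of exposure periods to the rate. Here ∑xᵢ = 3 and n = 2, so shape 1.1→4.1 and rate 4.3→6.3.

Posterior: Gamma(shape=4.1, rate=6.3)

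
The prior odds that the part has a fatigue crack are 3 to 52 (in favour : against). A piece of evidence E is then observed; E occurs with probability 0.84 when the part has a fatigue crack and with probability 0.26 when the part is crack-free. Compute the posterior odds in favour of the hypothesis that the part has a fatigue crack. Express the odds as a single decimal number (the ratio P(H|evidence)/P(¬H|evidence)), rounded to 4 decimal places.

Posterior odds ≈ 0.1864

Prior odds = 3/52 = 0.057692.
Likelihood ratio for E = 0.84/0.26 = 3.2308.
Posterior odds = prior odds × LR = 0.18639.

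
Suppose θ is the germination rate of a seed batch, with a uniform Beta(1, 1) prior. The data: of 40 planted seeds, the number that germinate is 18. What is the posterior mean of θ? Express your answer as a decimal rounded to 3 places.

Posterior mean ≈ 0.452

The binomial likelihood is conjugate to the Beta prior: with 18 successes and 22 failures, the posterior is Beta(1+18, 1+22) = Beta(19, 23).
E[θ | data] = 19/(19+23) = 0.452.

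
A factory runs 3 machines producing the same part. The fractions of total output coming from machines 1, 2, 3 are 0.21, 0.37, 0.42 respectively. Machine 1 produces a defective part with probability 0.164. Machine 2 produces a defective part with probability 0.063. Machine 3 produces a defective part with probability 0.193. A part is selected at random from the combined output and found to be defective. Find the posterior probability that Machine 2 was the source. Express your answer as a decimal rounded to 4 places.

Tabulate prior·likelihood by source: [1] prior 0.21, lik 0.164, product 0.03444; [2] prior 0.37, lik 0.063, product 0.02331; [3] prior 0.42, lik 0.193, product 0.08106.
Normalizing constant = 0.13881; the posterior for Machine 2 is its product over the sum, 0.02331/0.13881 = 0.1679.

Posterior probability ≈ 0.1679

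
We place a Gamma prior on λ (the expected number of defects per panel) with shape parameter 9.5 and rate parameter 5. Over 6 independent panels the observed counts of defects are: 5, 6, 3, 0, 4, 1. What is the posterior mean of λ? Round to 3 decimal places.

Posterior mean ≈ 2.591

Total count ∑xᵢ = 19 over n = 6 panels.
Gamma is conjugate to the Poisson likelihood: posterior is Gamma(shape = 9.5+19 = 28.5, rate = 5+6 = 11).
Posterior mean = shape/rate = 28.5/11 = 2.591.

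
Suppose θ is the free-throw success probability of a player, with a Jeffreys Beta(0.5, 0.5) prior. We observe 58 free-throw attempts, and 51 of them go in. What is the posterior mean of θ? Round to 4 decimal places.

Posterior mean ≈ 0.8729

Observing 51 successes and 7 failures updates Beta(0.5, 0.5) by adding the success and failure counts to the two shape parameters: α = 0.5+51 = 51.5, β = 0.5+7 = 7.5.
E[θ | data] = 51.5/(51.5+7.5) = 0.8729.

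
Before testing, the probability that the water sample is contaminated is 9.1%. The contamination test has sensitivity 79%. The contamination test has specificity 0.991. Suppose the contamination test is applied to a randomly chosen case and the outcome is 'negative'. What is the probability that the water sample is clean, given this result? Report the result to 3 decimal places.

Write H for 'the water sample is contaminated'. Prior odds H:¬H = 0.091/0.909 = 0.10011. For the 'negative' outcome, the likelihood ratio is 0.21/0.991 = 0.21191.
Posterior odds = 0.10011 × 0.21191 = 0.021214, so P(H|E) = 0.021214/(1+0.021214) = 0.021. Then P(¬H|E) = 1 − 0.021 = 0.979.

P(¬H | E) ≈ 0.979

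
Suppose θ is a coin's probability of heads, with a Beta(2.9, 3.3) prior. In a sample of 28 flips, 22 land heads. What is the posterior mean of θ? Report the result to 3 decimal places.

The binomial likelihood is conjugate to the Beta prior: with 22 successes and 6 failures, the posterior is Beta(2.9+22, 3.3+6) = Beta(24.9, 9.3).
Posterior mean = α/(α+β) = 24.9/34.2 = 0.728.

Posterior mean ≈ 0.728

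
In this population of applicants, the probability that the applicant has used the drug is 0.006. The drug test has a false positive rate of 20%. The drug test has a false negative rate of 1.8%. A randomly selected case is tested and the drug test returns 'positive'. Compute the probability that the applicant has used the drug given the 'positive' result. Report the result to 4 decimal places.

P(H | E) ≈ 0.0288

Let H be the event that the applicant has used the drug. P(H) = 0.006, so P(¬H) = 0.994. With E the 'positive' result, P(E|H) = 0.982 and P(E|¬H) = 0.2.
P(E) = 0.982·0.006 + 0.2·0.994 = 0.0058920 + 0.19880 = 0.20469.
By Bayes' theorem, P(H|E) = 0.0058920 / 0.20469 = 0.0288.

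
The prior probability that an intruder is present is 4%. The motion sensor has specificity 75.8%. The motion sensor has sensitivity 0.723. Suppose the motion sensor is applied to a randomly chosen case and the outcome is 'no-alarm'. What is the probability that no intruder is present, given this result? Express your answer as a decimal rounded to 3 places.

P(¬H | E) ≈ 0.985

Let H be the event that an intruder is present. P(H) = 0.04, so P(¬H) = 0.96. With E the 'no-alarm' result, P(E|H) = 0.277 and P(E|¬H) = 0.758.
P(E) = 0.277·0.04 + 0.758·0.96 = 0.011080 + 0.72768 = 0.73876.
By Bayes' theorem, P(H|E) = 0.011080 / 0.73876 = 0.015. Hence P(¬H|E) = 1 − 0.015 = 0.985.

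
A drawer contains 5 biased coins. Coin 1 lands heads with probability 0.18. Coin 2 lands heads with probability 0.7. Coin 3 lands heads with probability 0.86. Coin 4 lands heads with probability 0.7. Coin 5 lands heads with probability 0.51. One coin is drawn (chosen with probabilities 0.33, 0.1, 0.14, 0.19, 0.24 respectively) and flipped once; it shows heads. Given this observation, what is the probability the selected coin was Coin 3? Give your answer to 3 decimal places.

P(heads|C1) = 0.18; P(heads|C2) = 0.7; P(heads|C3) = 0.86; P(heads|C4) = 0.7; P(heads|C5) = 0.51.
Prior × likelihood for each source: 0.33·0.18=0.05940, 0.1·0.7=0.07000, 0.14·0.86=0.1204, 0.19·0.7=0.1330, 0.24·0.51=0.1224. Summing gives P(heads) = 0.50520.
P(Coin 3 | heads) = 0.1204 / 0.50520 = 0.238.

Posterior probability ≈ 0.238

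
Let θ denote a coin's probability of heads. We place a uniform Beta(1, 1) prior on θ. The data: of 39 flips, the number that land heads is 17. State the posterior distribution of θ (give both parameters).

Posterior: Beta(18, 23)

The binomial likelihood is conjugate to the Beta prior: with 17 successes and 22 failures, the posterior is Beta(1+17, 1+22) = Beta(18, 23).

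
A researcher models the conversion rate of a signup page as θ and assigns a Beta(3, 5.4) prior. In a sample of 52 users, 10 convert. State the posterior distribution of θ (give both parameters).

Posterior: Beta(13, 47.4)

The binomial likelihood is conjugate to the Beta prior: with 10 successes and 42 failures, the posterior is Beta(3+10, 5.4+42) = Beta(13, 47.4).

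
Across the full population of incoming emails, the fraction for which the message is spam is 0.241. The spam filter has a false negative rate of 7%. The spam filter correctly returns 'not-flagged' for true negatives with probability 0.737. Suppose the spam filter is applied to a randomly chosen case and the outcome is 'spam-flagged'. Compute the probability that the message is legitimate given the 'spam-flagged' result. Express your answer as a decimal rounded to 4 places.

P(¬H | E) ≈ 0.4711

Let H be the event that the message is spam. P(H) = 0.241, so P(¬H) = 0.759. With E the 'spam-flagged' result, P(E|H) = 0.93 and P(E|¬H) = 0.263.
P(E) = 0.93·0.241 + 0.263·0.759 = 0.22413 + 0.19962 = 0.42375.
By Bayes' theorem, P(H|E) = 0.22413 / 0.42375 = 0.5289. Hence P(¬H|E) = 1 − 0.5289 = 0.4711.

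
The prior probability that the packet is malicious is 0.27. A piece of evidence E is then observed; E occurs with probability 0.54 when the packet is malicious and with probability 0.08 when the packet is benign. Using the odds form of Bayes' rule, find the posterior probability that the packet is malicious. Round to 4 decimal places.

Posterior probability ≈ 0.7140

Prior odds = 0.27/(1−0.27) = 0.36986. In log-odds, ln(0.36986) = -0.99462.
Add log likelihood ratio: ln(6.7500) = 1.9095.
Posterior log-odds = 0.91492, so posterior odds = exp(0.91492) = 2.4966. Converting, P(H|E) = 2.4966/3.4966 = 0.7140.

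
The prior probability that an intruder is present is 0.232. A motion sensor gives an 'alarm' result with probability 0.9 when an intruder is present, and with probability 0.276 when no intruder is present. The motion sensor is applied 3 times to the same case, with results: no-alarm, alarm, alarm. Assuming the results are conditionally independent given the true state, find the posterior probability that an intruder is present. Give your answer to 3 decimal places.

Posterior P(H) ≈ 0.307

Let H be the event that an intruder is present; start with P(H) = 0.232. P('alarm'|H) = 0.9, P('alarm'|¬H) = 0.276.
Update on result 1 ('no-alarm'): P(H) ← 0.1·0.2320 / (0.1·0.2320 + 0.724·0.7680) = 0.023200/0.57923 = 0.0401.
Update on result 2 ('alarm'): P(H) ← 0.9·0.0401 / (0.9·0.0401 + 0.276·0.9599) = 0.036048/0.30099 = 0.1198.
Update on result 3 ('alarm'): P(H) ← 0.9·0.1198 / (0.9·0.1198 + 0.276·0.8802) = 0.10779/0.35073 = 0.3073.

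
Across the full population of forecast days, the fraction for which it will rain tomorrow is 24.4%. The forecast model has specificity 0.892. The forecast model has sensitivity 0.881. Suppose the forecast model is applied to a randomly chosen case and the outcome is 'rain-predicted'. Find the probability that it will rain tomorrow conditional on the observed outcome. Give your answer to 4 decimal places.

Let H be the event that it will rain tomorrow. P(H) = 0.244, so P(¬H) = 0.756. With E the 'rain-predicted' result, P(E|H) = 0.881 and P(E|¬H) = 0.108.
P(E) = 0.881·0.244 + 0.108·0.756 = 0.21496 + 0.081648 = 0.29661.
By Bayes' theorem, P(H|E) = 0.21496 / 0.29661 = 0.7247.

P(H | E) ≈ 0.7247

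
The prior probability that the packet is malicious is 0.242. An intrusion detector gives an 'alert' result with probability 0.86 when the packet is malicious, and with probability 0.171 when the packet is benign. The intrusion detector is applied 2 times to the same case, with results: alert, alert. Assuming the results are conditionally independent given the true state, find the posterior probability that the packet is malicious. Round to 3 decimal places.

Posterior P(H) ≈ 0.890

Let H be the event that the packet is malicious; start with P(H) = 0.242. P('alert'|H) = 0.86, P('alert'|¬H) = 0.171.
Update on result 1 ('alert'): P(H) ← 0.86·0.2420 / (0.86·0.2420 + 0.171·0.7580) = 0.20812/0.33774 = 0.6162.
Update on result 2 ('alert'): P(H) ← 0.86·0.6162 / (0.86·0.6162 + 0.171·0.3838) = 0.52995/0.59557 = 0.8898.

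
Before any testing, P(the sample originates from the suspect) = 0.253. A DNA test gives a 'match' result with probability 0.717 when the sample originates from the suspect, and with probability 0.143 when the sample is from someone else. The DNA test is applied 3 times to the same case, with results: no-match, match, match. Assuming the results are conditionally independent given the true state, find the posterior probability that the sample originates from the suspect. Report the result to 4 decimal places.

With H the event that the sample originates from the suspect, the joint likelihood of the observed sequence is P(data|H) = 0.283·0.717·0.717 = 0.14549 and P(data|¬H) = 0.857·0.143·0.143 = 0.017525.
Bayes: P(H|data) = 0.253·0.14549 / (0.253·0.14549 + 0.747·0.017525) = 0.036808/0.049899 = 0.7377.

Posterior P(H) ≈ 0.7377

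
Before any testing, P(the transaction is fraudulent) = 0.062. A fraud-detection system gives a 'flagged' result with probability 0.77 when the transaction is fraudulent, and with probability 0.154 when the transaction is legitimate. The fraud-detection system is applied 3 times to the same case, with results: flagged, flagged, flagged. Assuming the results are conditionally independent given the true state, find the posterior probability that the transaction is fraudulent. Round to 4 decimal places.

Let H be the event that the transaction is fraudulent; start with P(H) = 0.062. P('flagged'|H) = 0.77, P('flagged'|¬H) = 0.154.
Update on result 1 ('flagged'): P(H) ← 0.77·0.0620 / (0.77·0.0620 + 0.154·0.9380) = 0.047740/0.19219 = 0.2484.
Update on result 2 ('flagged'): P(H) ← 0.77·0.2484 / (0.77·0.2484 + 0.154·0.7516) = 0.19127/0.30701 = 0.6230.
Update on result 3 ('flagged'): P(H) ← 0.77·0.6230 / (0.77·0.6230 + 0.154·0.3770) = 0.47970/0.53776 = 0.8920.

Posterior P(H) ≈ 0.8920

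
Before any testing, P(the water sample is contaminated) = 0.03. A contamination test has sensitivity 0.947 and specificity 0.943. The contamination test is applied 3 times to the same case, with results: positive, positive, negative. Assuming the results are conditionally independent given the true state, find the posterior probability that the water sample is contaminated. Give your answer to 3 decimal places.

Posterior P(H) ≈ 0.324

Let H be the event that the water sample is contaminated; start with P(H) = 0.03. P('positive'|H) = 0.947, P('positive'|¬H) = 0.057.
Update on result 1 ('positive'): P(H) ← 0.947·0.0300 / (0.947·0.0300 + 0.057·0.9700) = 0.028410/0.083700 = 0.3394.
Update on result 2 ('positive'): P(H) ← 0.947·0.3394 / (0.947·0.3394 + 0.057·0.6606) = 0.32144/0.35909 = 0.8951.
Update on result 3 ('negative'): P(H) ← 0.053·0.8951 / (0.053·0.8951 + 0.943·0.1049) = 0.047443/0.14632 = 0.3242.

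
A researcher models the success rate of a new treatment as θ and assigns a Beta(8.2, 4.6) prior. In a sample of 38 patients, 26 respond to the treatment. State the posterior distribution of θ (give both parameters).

Observing 26 successes and 12 failures updates Beta(8.2, 4.6) by adding the success and failure counts to the two shape parameters: α = 8.2+26 = 34.2, β = 4.6+12 = 16.6.

Posterior: Beta(34.2, 16.6)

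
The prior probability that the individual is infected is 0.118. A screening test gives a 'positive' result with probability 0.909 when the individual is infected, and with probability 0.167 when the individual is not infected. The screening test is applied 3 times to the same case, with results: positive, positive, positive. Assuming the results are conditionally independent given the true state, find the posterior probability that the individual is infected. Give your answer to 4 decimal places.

Let H be the event that the individual is infected; start with P(H) = 0.118. P('positive'|H) = 0.909, P('positive'|¬H) = 0.167.
Update on result 1 ('positive'): P(H) ← 0.909·0.1180 / (0.909·0.1180 + 0.167·0.8820) = 0.10726/0.25456 = 0.4214.
Update on result 2 ('positive'): P(H) ← 0.909·0.4214 / (0.909·0.4214 + 0.167·0.5786) = 0.38302/0.47966 = 0.7985.
Update on result 3 ('positive'): P(H) ← 0.909·0.7985 / (0.909·0.7985 + 0.167·0.2015) = 0.72587/0.75952 = 0.9557.

Posterior P(H) ≈ 0.9557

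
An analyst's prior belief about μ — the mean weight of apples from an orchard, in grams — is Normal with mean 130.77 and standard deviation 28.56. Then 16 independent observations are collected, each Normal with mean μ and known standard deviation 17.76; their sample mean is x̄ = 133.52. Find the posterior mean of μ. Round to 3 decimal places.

Posterior mean ≈ 133.455

Prior precision 1/τ₀² = 1/28.56² = 0.00122598; data precision n/σ² = 16/17.76² = 0.0507264.
Posterior precision = 0.00122598 + 0.0507264 = 0.0519524.
Posterior mean = (0.00122598·130.77 + 0.0507264·133.52) / 0.0519524 = 133.455.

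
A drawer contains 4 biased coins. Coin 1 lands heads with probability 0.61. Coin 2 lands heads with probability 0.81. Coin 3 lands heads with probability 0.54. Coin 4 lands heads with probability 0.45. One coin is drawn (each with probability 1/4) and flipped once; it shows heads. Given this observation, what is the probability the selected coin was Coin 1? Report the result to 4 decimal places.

Posterior probability ≈ 0.2531

Tabulate prior·likelihood by source: [1] prior 0.25, lik 0.61, product 0.1525; [2] prior 0.25, lik 0.81, product 0.2025; [3] prior 0.25, lik 0.54, product 0.1350; [4] prior 0.25, lik 0.45, product 0.1125.
Normalizing constant = 0.60250; the posterior for Coin 1 is its product over the sum, 0.1525/0.60250 = 0.2531.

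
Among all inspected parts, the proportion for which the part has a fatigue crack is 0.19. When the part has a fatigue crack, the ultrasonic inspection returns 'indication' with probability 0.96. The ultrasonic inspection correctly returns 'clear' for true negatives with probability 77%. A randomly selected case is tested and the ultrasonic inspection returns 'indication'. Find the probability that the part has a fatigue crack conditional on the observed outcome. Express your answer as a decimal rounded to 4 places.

P(H | E) ≈ 0.4947

Let H be the event that the part has a fatigue crack. P(H) = 0.19, so P(¬H) = 0.81. With E the 'indication' result, P(E|H) = 0.96 and P(E|¬H) = 0.23.
P(E) = 0.96·0.19 + 0.23·0.81 = 0.18240 + 0.18630 = 0.36870.
By Bayes' theorem, P(H|E) = 0.18240 / 0.36870 = 0.4947.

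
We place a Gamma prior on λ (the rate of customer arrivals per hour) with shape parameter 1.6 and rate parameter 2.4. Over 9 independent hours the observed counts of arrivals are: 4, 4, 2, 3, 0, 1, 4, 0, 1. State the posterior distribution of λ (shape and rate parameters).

Posterior: Gamma(shape=20.6, rate=11.4)

The Poisson likelihood adds the total count to the shape and the number of exposure periods to the rate. Here ∑xᵢ = 19 and n = 9, so shape 1.6→20.6 and rate 2.4→11.4.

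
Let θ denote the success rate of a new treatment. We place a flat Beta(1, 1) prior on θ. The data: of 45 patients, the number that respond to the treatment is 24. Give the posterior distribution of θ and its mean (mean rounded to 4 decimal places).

Posterior: Beta(25, 22); mean ≈ 0.5319

Observing 24 successes and 21 failures updates Beta(1, 1) by adding the success and failure counts to the two shape parameters: α = 1+24 = 25, β = 1+21 = 22.
Posterior mean = α/(α+β) = 25/47 = 0.5319.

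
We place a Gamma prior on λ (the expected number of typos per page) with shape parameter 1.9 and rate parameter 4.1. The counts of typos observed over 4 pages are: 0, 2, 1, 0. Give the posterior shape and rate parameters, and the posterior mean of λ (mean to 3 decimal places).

The Poisson likelihood adds the total count to the shape and the number of exposure periods to the rate. Here ∑xᵢ = 3 and n = 4, so shape 1.9→4.9 and rate 4.1→8.1.
Posterior mean = shape/rate = 4.9/8.1 = 0.605.

Posterior: Gamma(shape=4.9, rate=8.1); mean ≈ 0.605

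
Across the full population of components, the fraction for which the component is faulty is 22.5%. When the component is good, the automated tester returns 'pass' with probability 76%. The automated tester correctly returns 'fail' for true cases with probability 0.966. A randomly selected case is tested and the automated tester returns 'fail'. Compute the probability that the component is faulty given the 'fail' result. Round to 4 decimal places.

Write H for 'the component is faulty'. Prior odds H:¬H = 0.225/0.775 = 0.29032. For the 'fail' outcome, the likelihood ratio is 0.966/0.24 = 4.0250.
Posterior odds = 0.29032 × 4.0250 = 1.1685, so P(H|E) = 1.1685/(1+1.1685) = 0.5389.

P(H | E) ≈ 0.5389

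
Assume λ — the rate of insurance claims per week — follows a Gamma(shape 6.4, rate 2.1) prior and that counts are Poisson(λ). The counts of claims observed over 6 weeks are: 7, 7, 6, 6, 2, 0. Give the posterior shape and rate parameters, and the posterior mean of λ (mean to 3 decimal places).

Posterior: Gamma(shape=34.4, rate=8.1); mean ≈ 4.247

The Poisson likelihood adds the total count to the shape and the number of exposure periods to the rate. Here ∑xᵢ = 28 and n = 6, so shape 6.4→34.4 and rate 2.1→8.1.
Posterior mean = shape/rate = 34.4/8.1 = 4.247.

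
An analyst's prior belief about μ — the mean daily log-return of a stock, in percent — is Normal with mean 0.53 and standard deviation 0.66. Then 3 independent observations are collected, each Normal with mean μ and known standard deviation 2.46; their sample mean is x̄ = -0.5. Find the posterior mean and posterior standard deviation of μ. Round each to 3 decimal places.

Posterior mean ≈ 0.347; posterior SD ≈ 0.599

Prior precision 1/τ₀² = 1/0.66² = 2.29568; data precision n/σ² = 3/2.46² = 0.495737.
Posterior precision = 2.29568 + 0.495737 = 2.79142, giving posterior SD = 1/√2.79142 = 0.599.
Posterior mean = (2.29568·0.53 + 0.495737·-0.5) / 2.79142 = 0.347.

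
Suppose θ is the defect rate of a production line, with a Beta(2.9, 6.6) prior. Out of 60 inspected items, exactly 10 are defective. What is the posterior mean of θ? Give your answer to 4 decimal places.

Posterior mean ≈ 0.1856

Observing 10 successes and 50 failures updates Beta(2.9, 6.6) by adding the success and failure counts to the two shape parameters: α = 2.9+10 = 12.9, β = 6.6+50 = 56.6.
E[θ | data] = 12.9/(12.9+56.6) = 0.1856.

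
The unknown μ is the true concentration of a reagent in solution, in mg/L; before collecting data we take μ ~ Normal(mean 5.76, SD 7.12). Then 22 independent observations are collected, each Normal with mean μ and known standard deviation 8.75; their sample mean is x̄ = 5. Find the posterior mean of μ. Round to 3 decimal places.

Posterior mean ≈ 5.049

Prior precision 1/τ₀² = 1/7.12² = 0.0197260; data precision n/σ² = 22/8.75² = 0.287347.
Posterior precision = 0.0197260 + 0.287347 = 0.307073.
Posterior mean = (0.0197260·5.76 + 0.287347·5) / 0.307073 = 5.049.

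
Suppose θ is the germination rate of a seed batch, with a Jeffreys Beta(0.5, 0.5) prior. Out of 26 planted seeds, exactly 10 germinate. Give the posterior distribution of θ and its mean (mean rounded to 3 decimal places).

Posterior: Beta(10.5, 16.5); mean ≈ 0.389

The binomial likelihood is conjugate to the Beta prior: with 10 successes and 16 failures, the posterior is Beta(0.5+10, 0.5+16) = Beta(10.5, 16.5).
Posterior mean = α/(α+β) = 10.5/27 = 0.389.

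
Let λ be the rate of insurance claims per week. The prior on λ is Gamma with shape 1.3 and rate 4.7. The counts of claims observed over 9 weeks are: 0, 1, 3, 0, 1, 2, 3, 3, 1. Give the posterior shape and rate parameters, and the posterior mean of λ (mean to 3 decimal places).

Total count ∑xᵢ = 14 over n = 9 weeks.
Gamma is conjugate to the Poisson likelihood: posterior is Gamma(shape = 1.3+14 = 15.3, rate = 4.7+9 = 13.7).
E[λ | data] = 15.3/13.7 = 1.117.

Posterior: Gamma(shape=15.3, rate=13.7); mean ≈ 1.117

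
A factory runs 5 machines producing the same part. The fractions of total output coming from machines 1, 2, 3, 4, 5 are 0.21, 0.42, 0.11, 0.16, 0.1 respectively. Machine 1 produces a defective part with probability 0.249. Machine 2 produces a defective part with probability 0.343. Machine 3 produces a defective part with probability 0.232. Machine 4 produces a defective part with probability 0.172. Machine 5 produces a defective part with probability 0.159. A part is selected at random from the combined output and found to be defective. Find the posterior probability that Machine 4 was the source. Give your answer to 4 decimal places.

Posterior probability ≈ 0.1037

P(defective|M1) = 0.249; P(defective|M2) = 0.343; P(defective|M3) = 0.232; P(defective|M4) = 0.172; P(defective|M5) = 0.159.
Prior × likelihood for each source: 0.21·0.249=0.05229, 0.42·0.343=0.1441, 0.11·0.232=0.02552, 0.16·0.172=0.02752, 0.1·0.159=0.01590. Summing gives P(defective) = 0.26529.
P(Machine 4 | defective) = 0.02752 / 0.26529 = 0.1037.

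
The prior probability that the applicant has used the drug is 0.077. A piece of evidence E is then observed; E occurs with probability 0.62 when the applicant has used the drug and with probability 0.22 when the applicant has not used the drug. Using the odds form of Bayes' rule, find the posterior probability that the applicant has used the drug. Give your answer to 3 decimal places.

Posterior probability ≈ 0.190

Prior odds = 0.077/(1−0.077) = 0.083424.
Likelihood ratio for E = 0.62/0.22 = 2.8182.
Posterior odds = prior odds × LR = 0.23510.
Posterior probability = odds/(1+odds) = 0.23510/1.2351 = 0.190.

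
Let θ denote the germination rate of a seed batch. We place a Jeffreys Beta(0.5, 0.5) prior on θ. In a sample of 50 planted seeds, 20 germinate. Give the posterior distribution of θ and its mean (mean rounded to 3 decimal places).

The binomial likelihood is conjugate to the Beta prior: with 20 successes and 30 failures, the posterior is Beta(0.5+20, 0.5+30) = Beta(20.5, 30.5).
Posterior mean = α/(α+β) = 20.5/51 = 0.402.

Posterior: Beta(20.5, 30.5); mean ≈ 0.402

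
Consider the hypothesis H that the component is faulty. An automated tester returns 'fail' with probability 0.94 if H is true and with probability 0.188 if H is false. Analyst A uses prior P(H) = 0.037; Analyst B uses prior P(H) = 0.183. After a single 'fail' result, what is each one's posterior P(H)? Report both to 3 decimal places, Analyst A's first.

Analyst A: 0.161; Analyst B: 0.528

P('+'|H) = 0.94, P('+'|¬H) = 0.188.
Analyst A: numerator 0.94·0.037 = 0.034780; evidence = 0.034780+0.188·0.963 = 0.21582; posterior = 0.161.
Analyst B: numerator 0.94·0.183 = 0.17202; evidence = 0.17202+0.188·0.817 = 0.32562; posterior = 0.528.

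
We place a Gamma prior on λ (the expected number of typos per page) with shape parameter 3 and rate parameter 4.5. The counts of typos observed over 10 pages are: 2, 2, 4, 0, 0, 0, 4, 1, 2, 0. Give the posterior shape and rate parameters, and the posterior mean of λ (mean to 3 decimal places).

The Poisson likelihood adds the total count to the shape and the number of exposure periods to the rate. Here ∑xᵢ = 15 and n = 10, so shape 3→18 and rate 4.5→14.5.
Posterior mean = shape/rate = 18/14.5 = 1.241.

Posterior: Gamma(shape=18, rate=14.5); mean ≈ 1.241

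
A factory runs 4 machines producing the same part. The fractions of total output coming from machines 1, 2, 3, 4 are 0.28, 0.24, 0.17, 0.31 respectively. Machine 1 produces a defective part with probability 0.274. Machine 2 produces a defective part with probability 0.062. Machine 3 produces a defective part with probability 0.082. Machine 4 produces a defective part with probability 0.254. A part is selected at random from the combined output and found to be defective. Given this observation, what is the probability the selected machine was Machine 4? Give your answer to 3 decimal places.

Posterior probability ≈ 0.427

Tabulate prior·likelihood by source: [1] prior 0.28, lik 0.274, product 0.07672; [2] prior 0.24, lik 0.062, product 0.01488; [3] prior 0.17, lik 0.082, product 0.01394; [4] prior 0.31, lik 0.254, product 0.07874.
Normalizing constant = 0.18428; the posterior for Machine 4 is its product over the sum, 0.07874/0.18428 = 0.427.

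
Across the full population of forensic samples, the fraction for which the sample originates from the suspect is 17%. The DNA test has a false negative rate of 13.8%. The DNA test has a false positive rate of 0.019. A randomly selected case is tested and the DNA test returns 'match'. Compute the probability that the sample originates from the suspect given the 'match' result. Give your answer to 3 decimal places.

Write H for 'the sample originates from the suspect'. Prior odds H:¬H = 0.17/0.83 = 0.20482. For the 'match' outcome, the likelihood ratio is 0.862/0.019 = 45.368.
Posterior odds = 0.20482 × 45.368 = 9.2923, so P(H|E) = 9.2923/(1+9.2923) = 0.903.

P(H | E) ≈ 0.903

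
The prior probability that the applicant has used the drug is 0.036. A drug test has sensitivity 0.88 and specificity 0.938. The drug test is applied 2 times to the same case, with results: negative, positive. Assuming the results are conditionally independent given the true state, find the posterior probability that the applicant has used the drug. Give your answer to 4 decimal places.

Posterior P(H) ≈ 0.0635

With H the event that the applicant has used the drug, the joint likelihood of the observed sequence is P(data|H) = 0.12·0.88 = 0.10560 and P(data|¬H) = 0.938·0.062 = 0.058156.
Bayes: P(H|data) = 0.036·0.10560 / (0.036·0.10560 + 0.964·0.058156) = 0.0038016/0.059864 = 0.0635.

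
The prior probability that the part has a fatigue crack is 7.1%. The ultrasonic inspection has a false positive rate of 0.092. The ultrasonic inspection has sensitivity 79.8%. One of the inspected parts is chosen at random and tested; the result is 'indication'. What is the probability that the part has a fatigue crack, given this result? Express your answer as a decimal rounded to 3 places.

Let H be the event that the part has a fatigue crack. P(H) = 0.071, so P(¬H) = 0.929. With E the 'indication' result, P(E|H) = 0.798 and P(E|¬H) = 0.092.
P(E) = 0.798·0.071 + 0.092·0.929 = 0.056658 + 0.085468 = 0.14213.
By Bayes' theorem, P(H|E) = 0.056658 / 0.14213 = 0.399.

P(H | E) ≈ 0.399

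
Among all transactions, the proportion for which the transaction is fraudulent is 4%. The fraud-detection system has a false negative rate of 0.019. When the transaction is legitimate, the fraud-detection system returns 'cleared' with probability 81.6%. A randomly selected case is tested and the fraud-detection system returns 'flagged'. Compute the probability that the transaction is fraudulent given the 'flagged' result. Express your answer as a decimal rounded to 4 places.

P(H | E) ≈ 0.1818

Write H for 'the transaction is fraudulent'. Prior odds H:¬H = 0.04/0.96 = 0.041667. For the 'flagged' outcome, the likelihood ratio is 0.981/0.184 = 5.3315.
Posterior odds = 0.041667 × 5.3315 = 0.22215, so P(H|E) = 0.22215/(1+0.22215) = 0.1818.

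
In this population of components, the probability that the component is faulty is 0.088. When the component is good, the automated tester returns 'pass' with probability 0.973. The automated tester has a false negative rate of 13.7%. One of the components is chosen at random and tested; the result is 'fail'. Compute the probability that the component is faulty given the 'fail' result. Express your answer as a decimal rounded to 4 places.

P(H | E) ≈ 0.7552

Let H be the event that the component is faulty. P(H) = 0.088, so P(¬H) = 0.912. With E the 'fail' result, P(E|H) = 0.863 and P(E|¬H) = 0.027.
P(E) = 0.863·0.088 + 0.027·0.912 = 0.075944 + 0.024624 = 0.10057.
By Bayes' theorem, P(H|E) = 0.075944 / 0.10057 = 0.7552.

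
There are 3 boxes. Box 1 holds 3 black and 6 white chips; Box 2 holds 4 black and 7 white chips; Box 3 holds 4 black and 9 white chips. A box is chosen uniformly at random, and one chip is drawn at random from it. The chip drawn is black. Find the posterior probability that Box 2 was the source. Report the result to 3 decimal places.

P(black|Box 1) = 0.3333; P(black|Box 2) = 0.3636; P(black|Box 3) = 0.3077.
Prior × likelihood for each source: 0.333333·0.3333=0.1111, 0.333333·0.3636=0.1212, 0.333333·0.3077=0.1026. Summing gives P(black) = 0.33489.
P(Box 2 | black) = 0.1212 / 0.33489 = 0.362.

Posterior probability ≈ 0.362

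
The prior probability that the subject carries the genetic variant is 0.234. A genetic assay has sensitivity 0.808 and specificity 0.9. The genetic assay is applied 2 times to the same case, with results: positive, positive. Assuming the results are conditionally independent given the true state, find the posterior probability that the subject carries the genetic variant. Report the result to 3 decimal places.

Let H be the event that the subject carries the genetic variant; start with P(H) = 0.234. P('positive'|H) = 0.808, P('positive'|¬H) = 0.1.
Update on result 1 ('positive'): P(H) ← 0.808·0.2340 / (0.808·0.2340 + 0.1·0.7660) = 0.18907/0.26567 = 0.7117.
Update on result 2 ('positive'): P(H) ← 0.808·0.7117 / (0.808·0.7117 + 0.1·0.2883) = 0.57503/0.60387 = 0.9523.

Posterior P(H) ≈ 0.952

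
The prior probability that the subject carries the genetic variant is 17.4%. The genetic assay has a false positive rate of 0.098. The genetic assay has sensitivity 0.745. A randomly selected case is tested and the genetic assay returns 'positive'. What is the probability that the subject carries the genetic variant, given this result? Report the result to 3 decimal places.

P(H | E) ≈ 0.616

Write H for 'the subject carries the genetic variant'. Prior odds H:¬H = 0.174/0.826 = 0.21065. For the 'positive' outcome, the likelihood ratio is 0.745/0.098 = 7.6020.
Posterior odds = 0.21065 × 7.6020 = 1.6014, so P(H|E) = 1.6014/(1+1.6014) = 0.616.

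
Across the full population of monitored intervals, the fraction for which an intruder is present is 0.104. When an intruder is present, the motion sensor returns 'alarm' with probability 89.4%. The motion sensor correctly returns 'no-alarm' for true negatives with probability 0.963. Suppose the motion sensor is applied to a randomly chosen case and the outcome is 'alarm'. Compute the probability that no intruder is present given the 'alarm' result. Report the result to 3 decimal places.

P(¬H | E) ≈ 0.263

Write H for 'an intruder is present'. Prior odds H:¬H = 0.104/0.896 = 0.11607. For the 'alarm' outcome, the likelihood ratio is 0.894/0.037 = 24.162.
Posterior odds = 0.11607 × 24.162 = 2.8045, so P(H|E) = 2.8045/(1+2.8045) = 0.737. Then P(¬H|E) = 1 − 0.737 = 0.263.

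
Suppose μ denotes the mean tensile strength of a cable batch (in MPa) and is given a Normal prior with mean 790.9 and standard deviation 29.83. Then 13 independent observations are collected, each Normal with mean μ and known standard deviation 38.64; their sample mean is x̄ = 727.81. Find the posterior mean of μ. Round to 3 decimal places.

Posterior mean ≈ 735.022

With known σ, the Normal prior is conjugate. Weight on the data is w = (n/σ²)/(n/σ² + 1/τ₀²) = 0.00870701/(0.00870701+0.00112381) = 0.88568.
Posterior mean = w·x̄ + (1−w)·μ₀ = 0.88568·727.81 + 0.11432·790.9 = 735.022.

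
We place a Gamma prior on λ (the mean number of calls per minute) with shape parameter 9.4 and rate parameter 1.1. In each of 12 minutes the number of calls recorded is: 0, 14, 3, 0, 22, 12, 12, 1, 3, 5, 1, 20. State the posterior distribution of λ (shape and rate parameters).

Posterior: Gamma(shape=102.4, rate=13.1)

The Poisson likelihood adds the total count to the shape and the number of exposure periods to the rate. Here ∑xᵢ = 93 and n = 12, so shape 9.4→102.4 and rate 1.1→13.1.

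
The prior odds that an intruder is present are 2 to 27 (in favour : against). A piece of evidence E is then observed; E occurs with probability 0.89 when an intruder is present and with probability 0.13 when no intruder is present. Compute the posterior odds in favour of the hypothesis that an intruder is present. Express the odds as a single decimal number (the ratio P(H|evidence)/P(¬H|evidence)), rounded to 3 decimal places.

Prior odds = 2/27 = 0.074074.
Likelihood ratio for E = 0.89/0.13 = 6.8462.
Posterior odds = prior odds × LR = 0.50712.

Posterior odds ≈ 0.507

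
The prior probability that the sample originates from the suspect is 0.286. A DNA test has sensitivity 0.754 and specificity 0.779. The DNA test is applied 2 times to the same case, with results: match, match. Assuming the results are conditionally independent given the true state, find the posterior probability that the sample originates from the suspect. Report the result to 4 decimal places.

Let H be the event that the sample originates from the suspect; start with P(H) = 0.286. P('match'|H) = 0.754, P('match'|¬H) = 0.221.
Update on result 1 ('match'): P(H) ← 0.754·0.2860 / (0.754·0.2860 + 0.221·0.7140) = 0.21564/0.37344 = 0.5775.
Update on result 2 ('match'): P(H) ← 0.754·0.5775 / (0.754·0.5775 + 0.221·0.4225) = 0.43540/0.52878 = 0.8234.

Posterior P(H) ≈ 0.8234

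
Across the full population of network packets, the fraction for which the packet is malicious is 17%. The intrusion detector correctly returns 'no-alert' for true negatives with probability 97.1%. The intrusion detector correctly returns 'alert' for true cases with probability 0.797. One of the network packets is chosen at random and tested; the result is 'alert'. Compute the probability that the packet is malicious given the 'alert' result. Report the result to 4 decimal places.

P(H | E) ≈ 0.8491

Let H be the event that the packet is malicious. P(H) = 0.17, so P(¬H) = 0.83. With E the 'alert' result, P(E|H) = 0.797 and P(E|¬H) = 0.029.
P(E) = 0.797·0.17 + 0.029·0.83 = 0.13549 + 0.024070 = 0.15956.
By Bayes' theorem, P(H|E) = 0.13549 / 0.15956 = 0.8491.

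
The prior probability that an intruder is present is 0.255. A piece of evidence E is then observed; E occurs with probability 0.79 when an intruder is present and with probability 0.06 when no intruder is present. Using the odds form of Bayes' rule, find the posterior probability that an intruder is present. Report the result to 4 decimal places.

Prior odds = 0.255/(1−0.255) = 0.34228. In log-odds, ln(0.34228) = -1.0721.
Add log likelihood ratio: ln(13.167) = 2.5777.
Posterior log-odds = 1.5056, so posterior odds = exp(1.5056) = 4.5067. Converting, P(H|E) = 4.5067/5.5067 = 0.8184.

Posterior probability ≈ 0.8184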